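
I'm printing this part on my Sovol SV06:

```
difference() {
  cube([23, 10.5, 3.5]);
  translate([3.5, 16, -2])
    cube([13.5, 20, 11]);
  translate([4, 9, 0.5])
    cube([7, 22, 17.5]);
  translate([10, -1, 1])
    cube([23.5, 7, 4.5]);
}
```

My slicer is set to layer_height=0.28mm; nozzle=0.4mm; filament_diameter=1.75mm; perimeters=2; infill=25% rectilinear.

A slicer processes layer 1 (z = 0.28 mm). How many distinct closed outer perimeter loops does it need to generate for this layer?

At z = 0.28 mm: the 23×10.5 cube contributes its full rectangle; the cube at (3.5, 16) (footprint 13.5×20) is included at this height; the cube at (4, 9) does not reach this height (z outside [0.5, 18]); the cube at (10, -1) is absent (z outside [1, 5.5]); Taking the first minus the rest: starting from the 23×10.5 cube, the 13.5×20 cube at (3.5, 16) misses the remaining region (no effect) — 1 connected region. The result has 1 disconnected region.

1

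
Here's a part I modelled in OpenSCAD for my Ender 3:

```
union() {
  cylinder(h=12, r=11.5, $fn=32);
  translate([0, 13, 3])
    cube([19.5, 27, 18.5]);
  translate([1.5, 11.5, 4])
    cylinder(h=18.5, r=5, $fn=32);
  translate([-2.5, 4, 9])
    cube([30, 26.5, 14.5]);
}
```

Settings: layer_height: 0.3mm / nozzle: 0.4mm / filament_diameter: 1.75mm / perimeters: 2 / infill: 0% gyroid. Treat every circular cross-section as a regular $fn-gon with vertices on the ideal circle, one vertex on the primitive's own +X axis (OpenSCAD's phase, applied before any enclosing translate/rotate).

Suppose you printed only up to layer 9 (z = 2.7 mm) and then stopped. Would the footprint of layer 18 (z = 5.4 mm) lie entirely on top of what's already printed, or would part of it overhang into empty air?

Compare the two slices. At z = 2.7: the r=11.5 cylinder contributes a regular 32-gon of circumradius 11.5 (area = (32/2)·11.500²·sin(360°/32) = 412.81 mm²); the cube at (0, 13) does not reach this height (z outside [3, 21.5]); the cylinder at (1.5, 11.5) does not reach this height (z outside [4, 22.5]); the cube at (-2.5, 4) is absent (z outside [9, 23.5]); Merging all regions: only the r=11.5 cylinder is present, so the union is just that shape — area = 412.81 mm². At z = 5.4: the r=11.5 cylinder contributes a regular 32-gon of circumradius 11.5 (area = (32/2)·11.500²·sin(360°/32) = 412.81 mm²); the cube at (0, 13) is present — its section is the full 19.5×27 rectangle (area 526.50 mm²); the r=5 cylinder at (1.5, 11.5) contributes a regular 32-gon of circumradius 5 (area = (32/2)·5.000²·sin(360°/32) = 78.04 mm²); the cube at (-2.5, 4) does not reach this height (z outside [9, 23.5]); Taking the union: the regions partially overlap — summed areas 1017.35 mm² minus the doubly-counted overlap 51.35 mm² gives 966.00 mm² — area = 966.00 mm². Checking containment: at z = 5.4 the cross-section extends beyond the z = 2.7 cross-section by about 553.19 mm².

part overhangs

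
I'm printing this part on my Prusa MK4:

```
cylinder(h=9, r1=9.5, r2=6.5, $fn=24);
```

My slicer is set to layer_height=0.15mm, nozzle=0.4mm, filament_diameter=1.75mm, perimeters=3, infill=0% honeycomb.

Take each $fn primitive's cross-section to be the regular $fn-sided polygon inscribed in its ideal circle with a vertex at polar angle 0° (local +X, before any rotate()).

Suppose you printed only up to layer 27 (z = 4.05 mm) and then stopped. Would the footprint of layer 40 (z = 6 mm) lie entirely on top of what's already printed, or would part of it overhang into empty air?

entirely on top

Compare the two slices. At z = 4.05: the cone contributes a regular 24-gon of circumradius 8.150 (interpolated between r1=9.5 and r2=6.5 at t=0.450) (area = (24/2)·8.150²·sin(360°/24) = 206.30 mm²). At z = 6: the cone: at t=0.667 of its height the radius interpolates to r₁+(r₂−r₁)t = 7.500, giving a regular 24-gon of that circumradius (area = (24/2)·7.500²·sin(360°/24) = 174.70 mm²). Checking containment: the cross-section at z = 6 is a subset of the cross-section at z = 4.05.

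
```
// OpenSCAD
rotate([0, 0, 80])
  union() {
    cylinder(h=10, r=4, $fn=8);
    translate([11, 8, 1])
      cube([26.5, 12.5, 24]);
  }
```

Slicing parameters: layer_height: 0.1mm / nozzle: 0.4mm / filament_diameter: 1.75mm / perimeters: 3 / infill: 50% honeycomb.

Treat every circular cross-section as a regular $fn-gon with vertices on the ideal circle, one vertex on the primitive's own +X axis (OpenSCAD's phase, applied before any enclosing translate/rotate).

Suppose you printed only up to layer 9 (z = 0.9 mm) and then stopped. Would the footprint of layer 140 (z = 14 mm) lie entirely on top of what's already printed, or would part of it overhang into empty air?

Compare the two slices. At z = 0.9: the r=4 cylinder contributes a regular 8-gon of circumradius 4 (area = (8/2)·4.000²·sin(360°/8) = 45.25 mm²); the cube at (11, 8) does not reach this height (z outside [1, 25]); Combining (union): only the r=4 cylinder is present, so the union is just that shape — area = 45.25 mm²; (rotated 80° about Z; rotation is an isometry so areas/perimeters/island counts are preserved). At z = 14: the cylinder does not reach this height (z outside [0, 10]); the cube at (11, 8) is present — its section is the full 26.5×12.5 rectangle (area 331.25 mm²); Merging all regions: only the 26.5×12.5 cube at (11, 8) is present, so the union is just that shape — area = 331.25 mm²; (rotated 80° about Z; rotation is an isometry so areas/perimeters/island counts are preserved). Checking containment: at z = 14 the cross-section extends beyond the z = 0.9 cross-section by about 331.25 mm².

part overhangs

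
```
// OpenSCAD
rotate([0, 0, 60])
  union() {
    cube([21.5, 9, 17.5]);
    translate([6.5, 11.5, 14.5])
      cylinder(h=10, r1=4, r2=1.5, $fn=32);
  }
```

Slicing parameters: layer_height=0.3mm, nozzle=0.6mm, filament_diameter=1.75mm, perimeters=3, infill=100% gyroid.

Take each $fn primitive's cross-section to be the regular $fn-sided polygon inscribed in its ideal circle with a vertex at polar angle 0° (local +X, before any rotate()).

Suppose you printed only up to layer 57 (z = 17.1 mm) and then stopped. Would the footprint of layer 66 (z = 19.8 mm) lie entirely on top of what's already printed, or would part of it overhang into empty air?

entirely on top

Compare the two slices. At z = 17.1: the cube (footprint 21.5×9) is included at this height (area 193.50 mm²); the cone at (6.5, 11.5) contributes a regular 32-gon of circumradius 3.350 (interpolated between r1=4 and r2=1.5 at t=0.260) (area = (32/2)·3.350²·sin(360°/32) = 35.03 mm²); Combining (union): the regions partially overlap — summed areas 228.53 mm² minus the doubly-counted overlap 2.55 mm² gives 225.98 mm² — area = 225.98 mm²; (whole slice rotated 60° about Z — lengths, areas and connectivity unchanged). At z = 19.8: the cube is not intersected at this z (z outside [0, 17.5]); the cone at (6.5, 11.5) contributes a regular 32-gon of circumradius 2.675 (interpolated between r1=4 and r2=1.5 at t=0.530) (area = (32/2)·2.675²·sin(360°/32) = 22.34 mm²); Taking the union: only the cone at (6.5, 11.5) is present, so the union is just that shape — area = 22.34 mm²; (whole slice rotated 60° about Z — lengths, areas and connectivity unchanged). Checking containment: the cross-section at z = 19.8 is a subset of the cross-section at z = 17.1.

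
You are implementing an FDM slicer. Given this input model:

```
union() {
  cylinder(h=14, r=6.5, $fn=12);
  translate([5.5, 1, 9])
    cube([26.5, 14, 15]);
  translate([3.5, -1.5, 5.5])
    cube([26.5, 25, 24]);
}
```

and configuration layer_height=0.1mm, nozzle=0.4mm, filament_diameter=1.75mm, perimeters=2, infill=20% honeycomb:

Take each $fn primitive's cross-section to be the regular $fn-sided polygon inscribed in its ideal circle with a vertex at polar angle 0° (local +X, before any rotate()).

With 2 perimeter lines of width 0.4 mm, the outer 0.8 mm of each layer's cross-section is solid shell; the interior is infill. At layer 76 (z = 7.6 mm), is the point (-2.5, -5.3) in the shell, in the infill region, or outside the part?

At z = 7.6 mm: the r=6.5 cylinder contributes a regular 12-gon of circumradius 6.5; the cube at (5.5, 1) does not reach this height (z outside [9, 24]); the 26.5×25 cube at (3.5, -1.5) contributes its full rectangle; Merging all regions: the regions partially overlap (shared area 14.80 mm²), so overlapping operands fuse into one piece — 1 connected region. Overall, the cross-section is a single solid region. The nearest boundary edge runs (-0.00, -6.50)→(-3.25, -5.63); distance from the point to it = 0.51 mm. The point is inside the cross-section, 0.51 mm from the nearest boundary — within the 0.8 mm shell band (2 × 0.4).

shell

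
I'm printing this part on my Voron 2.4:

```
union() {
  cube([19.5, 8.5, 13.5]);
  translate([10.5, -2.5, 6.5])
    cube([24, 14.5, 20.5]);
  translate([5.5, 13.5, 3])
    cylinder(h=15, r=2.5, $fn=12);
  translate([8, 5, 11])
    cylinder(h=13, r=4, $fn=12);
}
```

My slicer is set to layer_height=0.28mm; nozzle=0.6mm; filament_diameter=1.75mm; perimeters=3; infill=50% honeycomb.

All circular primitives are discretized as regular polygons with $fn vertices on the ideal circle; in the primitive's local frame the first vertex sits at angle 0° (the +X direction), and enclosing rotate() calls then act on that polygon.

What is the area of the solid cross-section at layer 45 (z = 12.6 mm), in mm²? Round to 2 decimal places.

At z = 12.6 mm: the cube (footprint 19.5×8.5) is included at this height (area 165.75 mm²); the cube at (10.5, -2.5) (footprint 24×14.5) is included at this height (area 348.00 mm²); the cylinder at (5.5, 13.5): section is a regular 12-gon, circumradius r=2.5 (area = (12/2)·2.500²·sin(360°/12) = 18.75 mm²); the r=4 cylinder at (8, 5) gives a regular 12-gon of circumradius 4 (constant along its height) (area = (12/2)·4.000²·sin(360°/12) = 48.00 mm²); Combining (union): the regions partially overlap — summed areas 580.50 mm² minus the doubly-counted overlap 123.57 mm² gives 456.93 mm² — area = 456.93 mm². Overall, the cross-section has 2 separate islands. Net area = 456.93 mm².

456.93 mm²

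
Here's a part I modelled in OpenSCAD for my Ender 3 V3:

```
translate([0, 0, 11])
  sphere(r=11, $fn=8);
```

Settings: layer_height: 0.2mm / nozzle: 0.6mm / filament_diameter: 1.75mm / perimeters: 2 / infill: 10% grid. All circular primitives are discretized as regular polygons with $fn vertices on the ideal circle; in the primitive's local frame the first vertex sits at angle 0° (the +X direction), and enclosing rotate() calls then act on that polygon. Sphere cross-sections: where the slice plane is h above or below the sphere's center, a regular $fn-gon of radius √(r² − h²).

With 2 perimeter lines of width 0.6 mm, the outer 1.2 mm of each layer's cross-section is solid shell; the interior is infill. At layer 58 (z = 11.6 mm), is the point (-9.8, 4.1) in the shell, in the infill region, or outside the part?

outside

At z = 11.6 mm: the r=11 sphere slices to a regular 8-gon of circumradius 10.984 (√(r²−h²) with h=0.6 from center). Overall, the cross-section is a single solid region. The nearest boundary edge runs (-7.77, 7.77)→(-10.98, 0.00); distance from the point to it = 0.48 mm. The point is not inside any of the regions above, so it lies outside the cross-section (0.48 mm from the nearest boundary).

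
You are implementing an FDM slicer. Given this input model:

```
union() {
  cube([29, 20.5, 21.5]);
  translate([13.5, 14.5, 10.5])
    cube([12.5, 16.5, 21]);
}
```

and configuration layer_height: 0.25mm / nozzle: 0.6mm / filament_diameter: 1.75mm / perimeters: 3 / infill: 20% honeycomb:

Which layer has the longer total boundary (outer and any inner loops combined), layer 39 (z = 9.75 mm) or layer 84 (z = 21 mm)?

Layer 39 (z = 9.75): the 29×20.5 cube contributes its full rectangle (perimeter 99.00 mm); the cube at (13.5, 14.5) does not reach this height (z outside [10.5, 31.5]); Taking the union: only the 29×20.5 cube is present, so the union is just that shape — boundary = 99.00 mm. So its perimeter = 99.00 mm. Layer 84 (z = 21): the cube (footprint 29×20.5) is included at this height (perimeter 99.00 mm); the cube at (13.5, 14.5) (footprint 12.5×16.5) is included at this height (perimeter 58.00 mm); Taking the union: the regions partially overlap (shared area 75.00 mm²), so the edge portions inside another operand are dropped and the merged outline is re-measured after clipping — boundary = 120.00 mm. So its perimeter = 120.00 mm. Layer 84 is larger (120.00 vs 99.00 mm).

layer 84 (z = 21 mm)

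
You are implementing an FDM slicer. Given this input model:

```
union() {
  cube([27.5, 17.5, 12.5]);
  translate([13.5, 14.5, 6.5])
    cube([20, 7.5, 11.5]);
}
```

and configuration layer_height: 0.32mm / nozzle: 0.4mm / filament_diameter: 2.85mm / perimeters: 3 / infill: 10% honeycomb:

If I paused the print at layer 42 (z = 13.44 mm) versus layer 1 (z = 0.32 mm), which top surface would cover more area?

Layer 42 (z = 13.44): the cube is absent (z outside [0, 12.5]); the 20×7.5 cube at (13.5, 14.5) contributes its full rectangle (area 150.00 mm²); Combining (union): only the 20×7.5 cube at (13.5, 14.5) is present, so the union is just that shape — area = 150.00 mm². So its area = 150.00 mm². Layer 1 (z = 0.32): the cube is present — its section is the full 27.5×17.5 rectangle (area 481.25 mm²); the cube at (13.5, 14.5) does not reach this height (z outside [6.5, 18]); Merging all regions: only the 27.5×17.5 cube is present, so the union is just that shape — area = 481.25 mm². So its area = 481.25 mm². Layer 1 is larger (481.25 vs 150.00 mm²).

layer 1 (z = 0.32 mm)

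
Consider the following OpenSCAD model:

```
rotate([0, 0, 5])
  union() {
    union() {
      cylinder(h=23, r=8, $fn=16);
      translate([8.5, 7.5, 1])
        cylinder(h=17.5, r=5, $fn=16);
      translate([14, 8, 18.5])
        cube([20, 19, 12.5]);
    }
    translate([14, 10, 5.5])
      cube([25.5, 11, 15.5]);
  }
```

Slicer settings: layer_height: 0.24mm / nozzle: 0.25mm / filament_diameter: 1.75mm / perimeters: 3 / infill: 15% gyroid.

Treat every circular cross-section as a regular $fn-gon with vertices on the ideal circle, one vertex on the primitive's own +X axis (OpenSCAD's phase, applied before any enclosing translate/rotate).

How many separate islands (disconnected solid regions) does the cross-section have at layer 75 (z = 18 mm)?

At z = 18 mm: the r=8 cylinder gives a regular 16-gon of circumradius 8 (constant along its height); the r=5 cylinder at (8.5, 7.5) contributes a regular 16-gon of circumradius 5; the cube at (14, 8) is not intersected at this z (z outside [18.5, 31]); Combining (union): the regions partially overlap (shared area 5.87 mm²), so overlapping operands fuse into one piece — 1 connected region; the cube at (14, 10) (footprint 25.5×11) is included at this height; Combining (union): the 2 present regions are separate (no shared area or edge), so areas and boundary lengths simply add and each stays a separate island — 2 connected regions; (whole slice rotated 5° about Z — lengths, areas and connectivity unchanged). Overall, the cross-section has 2 separate islands. Island count = 2.

2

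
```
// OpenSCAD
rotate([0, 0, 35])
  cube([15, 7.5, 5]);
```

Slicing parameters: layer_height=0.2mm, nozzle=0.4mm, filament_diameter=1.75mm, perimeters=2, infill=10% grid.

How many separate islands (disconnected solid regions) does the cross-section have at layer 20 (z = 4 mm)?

At z = 4 mm: the cube is present — its section is the full 15×7.5 rectangle; (rotated 35° about Z; rotation is an isometry so areas/perimeters/island counts are preserved). Overall, the cross-section is a single solid region. Island count = 1.

1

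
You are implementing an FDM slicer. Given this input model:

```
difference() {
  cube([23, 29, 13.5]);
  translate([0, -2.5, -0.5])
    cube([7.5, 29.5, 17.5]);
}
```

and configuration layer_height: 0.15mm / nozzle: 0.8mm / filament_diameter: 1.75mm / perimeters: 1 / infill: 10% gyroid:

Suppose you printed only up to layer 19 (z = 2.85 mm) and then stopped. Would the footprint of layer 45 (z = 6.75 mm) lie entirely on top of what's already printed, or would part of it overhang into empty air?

Compare the two slices. At z = 2.85: the 23×29 cube contributes its full rectangle (area 667.00 mm²); the cube at (0, -2.5) is present — its section is the full 7.5×29.5 rectangle (area 221.25 mm²); Taking the first minus the rest: starting from the 23×29 cube (667.00 mm²), the 7.5×29.5 cube at (0, -2.5) partially overlaps it — only the 202.50 mm² overlap (of its 221.25 mm²) is removed, clipping the outline — area = 464.50 mm². At z = 6.75: the 23×29 cube contributes its full rectangle (area 667.00 mm²); the cube at (0, -2.5) is present — its section is the full 7.5×29.5 rectangle (area 221.25 mm²); Taking the first minus the rest: starting from the 23×29 cube (667.00 mm²), the 7.5×29.5 cube at (0, -2.5) partially overlaps it — only the 202.50 mm² overlap (of its 221.25 mm²) is removed, clipping the outline — area = 464.50 mm². Checking containment: the cross-section at z = 6.75 is a subset of the cross-section at z = 2.85.

entirely on top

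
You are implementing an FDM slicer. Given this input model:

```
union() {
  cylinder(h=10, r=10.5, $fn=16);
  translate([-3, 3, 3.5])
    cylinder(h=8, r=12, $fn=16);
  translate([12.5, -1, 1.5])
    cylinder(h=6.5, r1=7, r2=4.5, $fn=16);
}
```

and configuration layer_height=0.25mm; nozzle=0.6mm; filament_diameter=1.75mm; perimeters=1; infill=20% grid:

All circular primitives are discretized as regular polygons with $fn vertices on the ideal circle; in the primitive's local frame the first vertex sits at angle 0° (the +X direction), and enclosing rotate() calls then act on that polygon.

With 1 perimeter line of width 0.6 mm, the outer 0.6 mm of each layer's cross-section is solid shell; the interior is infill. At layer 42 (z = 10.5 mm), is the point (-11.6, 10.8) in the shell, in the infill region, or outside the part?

At z = 10.5 mm: the cylinder does not reach this height (z outside [0, 10]); the cylinder at (-3, 3): section is a regular 16-gon, circumradius r=12; the cone at (12.5, -1) does not reach this height (z outside [1.5, 8]); Combining (union): only the r=12 cylinder at (-3, 3) is present, so the union is just that shape — 1 connected region. Overall, the cross-section is a single solid region. The nearest boundary edge runs (-11.49, 11.49)→(-14.09, 7.59); distance from the point to it = 0.29 mm. The point is inside the cross-section, 0.29 mm from the nearest boundary — within the 0.6 mm shell band (1 × 0.6).

shell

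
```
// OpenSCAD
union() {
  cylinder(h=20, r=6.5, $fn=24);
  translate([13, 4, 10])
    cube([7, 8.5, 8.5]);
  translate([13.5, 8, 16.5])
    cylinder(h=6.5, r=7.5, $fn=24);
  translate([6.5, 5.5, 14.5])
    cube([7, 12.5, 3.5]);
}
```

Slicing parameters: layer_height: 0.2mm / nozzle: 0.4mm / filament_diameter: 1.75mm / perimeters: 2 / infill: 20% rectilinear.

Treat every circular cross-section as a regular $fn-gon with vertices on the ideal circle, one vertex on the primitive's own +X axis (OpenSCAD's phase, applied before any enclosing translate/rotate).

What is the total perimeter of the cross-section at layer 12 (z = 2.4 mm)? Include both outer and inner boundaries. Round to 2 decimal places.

At z = 2.4 mm: the r=6.5 cylinder gives a regular 24-gon of circumradius 6.5 (constant along its height) (perimeter = 2·24·6.500·sin(180°/24) = 40.72 mm); the cube at (13, 4) is absent (z outside [10, 18.5]); the cylinder at (13.5, 8) is not intersected at this z (z outside [16.5, 23]); the cube at (6.5, 5.5) does not reach this height (z outside [14.5, 18]); Combining (union): only the r=6.5 cylinder is present, so the union is just that shape — boundary = 40.72 mm. Overall, the cross-section is a single solid region. Total boundary length (outer) = 40.72 mm.

40.72 mm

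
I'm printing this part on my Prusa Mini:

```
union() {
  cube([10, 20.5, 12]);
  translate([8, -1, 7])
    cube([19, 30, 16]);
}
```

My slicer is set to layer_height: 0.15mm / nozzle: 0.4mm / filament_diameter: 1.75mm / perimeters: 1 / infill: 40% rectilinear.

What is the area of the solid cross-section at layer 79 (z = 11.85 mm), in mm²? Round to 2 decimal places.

734.00 mm²

At z = 11.85 mm: the cube (footprint 10×20.5) is included at this height (area 205.00 mm²); the 19×30 cube at (8, -1) contributes its full rectangle (area 570.00 mm²); Combining (union): the regions partially overlap — summed areas 775.00 mm² minus the doubly-counted overlap 41.00 mm² gives 734.00 mm² — area = 734.00 mm². Overall, the cross-section is a single solid region. Net area = 734.00 mm².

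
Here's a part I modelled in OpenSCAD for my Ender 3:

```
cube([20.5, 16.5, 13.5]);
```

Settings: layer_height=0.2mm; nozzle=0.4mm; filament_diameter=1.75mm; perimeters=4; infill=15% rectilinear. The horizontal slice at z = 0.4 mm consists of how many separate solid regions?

1

At z = 0.4 mm: the 20.5×16.5 cube contributes its full rectangle. The result has 1 disconnected region.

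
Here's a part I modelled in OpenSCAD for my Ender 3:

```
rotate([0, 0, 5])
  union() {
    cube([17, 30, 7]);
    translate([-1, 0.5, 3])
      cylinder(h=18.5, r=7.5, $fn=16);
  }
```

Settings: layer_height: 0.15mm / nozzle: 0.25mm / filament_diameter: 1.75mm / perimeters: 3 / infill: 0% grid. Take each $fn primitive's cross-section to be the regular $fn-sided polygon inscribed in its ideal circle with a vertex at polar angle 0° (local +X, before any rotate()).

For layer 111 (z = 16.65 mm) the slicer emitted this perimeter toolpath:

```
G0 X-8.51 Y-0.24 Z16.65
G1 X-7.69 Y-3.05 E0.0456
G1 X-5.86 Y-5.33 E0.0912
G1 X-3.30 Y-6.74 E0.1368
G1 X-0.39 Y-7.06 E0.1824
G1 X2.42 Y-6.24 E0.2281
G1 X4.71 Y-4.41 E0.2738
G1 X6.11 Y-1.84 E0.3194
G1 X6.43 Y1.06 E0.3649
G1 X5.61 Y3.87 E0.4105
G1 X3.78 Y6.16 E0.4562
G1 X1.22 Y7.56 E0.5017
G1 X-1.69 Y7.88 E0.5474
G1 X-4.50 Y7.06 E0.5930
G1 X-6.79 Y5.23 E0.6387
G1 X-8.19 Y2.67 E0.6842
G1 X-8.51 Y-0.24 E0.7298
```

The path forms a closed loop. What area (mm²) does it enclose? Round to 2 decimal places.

Apply the shoelace formula to the sequence of (X, Y) vertices; enclosed area = 172.13 mm².

172.13 mm²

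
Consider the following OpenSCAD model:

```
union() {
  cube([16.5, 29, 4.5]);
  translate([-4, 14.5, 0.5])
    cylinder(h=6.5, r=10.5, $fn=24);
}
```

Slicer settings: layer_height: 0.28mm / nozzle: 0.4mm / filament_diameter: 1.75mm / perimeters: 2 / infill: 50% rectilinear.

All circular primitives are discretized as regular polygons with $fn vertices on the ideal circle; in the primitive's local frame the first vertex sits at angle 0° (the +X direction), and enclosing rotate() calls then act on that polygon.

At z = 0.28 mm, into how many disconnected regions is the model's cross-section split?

At z = 0.28 mm: the cube is present — its section is the full 16.5×29 rectangle; the cylinder at (-4, 14.5) is absent (z outside [0.5, 7]); Merging all regions: only the 16.5×29 cube is present, so the union is just that shape — 1 connected region. The result has 1 disconnected region.

1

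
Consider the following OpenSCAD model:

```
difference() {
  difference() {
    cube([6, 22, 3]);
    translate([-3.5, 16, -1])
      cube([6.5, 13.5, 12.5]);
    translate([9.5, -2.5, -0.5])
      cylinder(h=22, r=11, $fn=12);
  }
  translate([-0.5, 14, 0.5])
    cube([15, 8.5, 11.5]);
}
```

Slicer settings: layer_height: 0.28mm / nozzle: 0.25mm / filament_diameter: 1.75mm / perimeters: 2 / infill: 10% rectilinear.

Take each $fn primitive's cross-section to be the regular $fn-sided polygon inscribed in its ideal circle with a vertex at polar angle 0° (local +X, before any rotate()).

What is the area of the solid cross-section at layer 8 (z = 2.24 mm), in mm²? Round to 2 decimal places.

49.31 mm²

At z = 2.24 mm: the 6×22 cube contributes its full rectangle (area 132.00 mm²); the 6.5×13.5 cube at (-3.5, 16) contributes its full rectangle (area 87.75 mm²); the r=11 cylinder at (9.5, -2.5) gives a regular 12-gon of circumradius 11 (constant along its height) (area = (12/2)·11.000²·sin(360°/12) = 363.00 mm²); After the difference (first − rest): starting from the 6×22 cube (132.00 mm²), the 6.5×13.5 cube at (-3.5, 16) partially overlaps it — only the 18.00 mm² overlap (of its 87.75 mm²) is removed, clipping the outline; the r=11 cylinder at (9.5, -2.5) partially overlaps it — only the 34.69 mm² overlap (of its 363.00 mm²) is removed, clipping the outline — area = 79.31 mm²; the cube at (-0.5, 14) is present — its section is the full 15×8.5 rectangle (area 127.50 mm²); Subtracting the remaining from the first: starting from the result so far (79.31 mm²), the 15×8.5 cube at (-0.5, 14) partially overlaps it — only the 30.00 mm² overlap (of its 127.50 mm²) is removed, clipping the outline — area = 49.31 mm². Overall, the cross-section is a single solid region. Net area = 49.31 mm².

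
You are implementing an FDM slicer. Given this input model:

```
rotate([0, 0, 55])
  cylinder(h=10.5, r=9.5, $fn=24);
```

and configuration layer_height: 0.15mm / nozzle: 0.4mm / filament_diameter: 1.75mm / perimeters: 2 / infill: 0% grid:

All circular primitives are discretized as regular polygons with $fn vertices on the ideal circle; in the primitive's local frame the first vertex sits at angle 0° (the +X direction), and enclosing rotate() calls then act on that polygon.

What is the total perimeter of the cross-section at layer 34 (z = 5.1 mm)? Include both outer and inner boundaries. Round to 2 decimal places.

At z = 5.1 mm: the r=9.5 cylinder contributes a regular 24-gon of circumradius 9.5 (perimeter = 2·24·9.500·sin(180°/24) = 59.52 mm); (whole slice rotated 55° about Z — lengths, areas and connectivity unchanged). Overall, the cross-section is a single solid region. Total boundary length (outer) = 59.52 mm.

59.52 mm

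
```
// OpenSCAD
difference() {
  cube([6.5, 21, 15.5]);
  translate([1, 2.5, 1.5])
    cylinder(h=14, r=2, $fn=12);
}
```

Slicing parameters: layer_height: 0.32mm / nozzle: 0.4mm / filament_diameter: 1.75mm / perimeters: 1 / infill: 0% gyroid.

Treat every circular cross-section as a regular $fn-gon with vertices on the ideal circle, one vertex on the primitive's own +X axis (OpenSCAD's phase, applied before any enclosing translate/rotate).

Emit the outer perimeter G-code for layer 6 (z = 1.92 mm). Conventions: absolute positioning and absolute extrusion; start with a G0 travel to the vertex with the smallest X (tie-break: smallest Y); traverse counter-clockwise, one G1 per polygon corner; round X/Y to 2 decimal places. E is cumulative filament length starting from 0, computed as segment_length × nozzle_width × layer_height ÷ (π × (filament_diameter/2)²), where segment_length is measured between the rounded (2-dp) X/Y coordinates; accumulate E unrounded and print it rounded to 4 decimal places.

G0 X0.00 Y0.00 Z1.92
G1 X6.50 Y0.00 E0.3459
G1 X6.50 Y21.00 E1.4634
G1 X0.00 Y21.00 E1.8094
G1 X0.00 Y4.23 E2.7018
G1 X1.00 Y4.50 E2.7569
G1 X2.00 Y4.23 E2.8120
G1 X2.73 Y3.50 E2.8670
G1 X3.00 Y2.50 E2.9221
G1 X2.73 Y1.50 E2.9772
G1 X2.00 Y0.77 E3.0322
G1 X1.00 Y0.50 E3.0873
G1 X0.00 Y0.77 E3.1424
G1 X0.00 Y0.00 E3.1834

At z = 1.92 mm: the 6.5×21 cube contributes its full rectangle; the r=2 cylinder at (1, 2.5) gives a regular 12-gon of circumradius 2 (constant along its height); Subtracting the remaining from the first: starting from the 6.5×21 cube, the r=2 cylinder at (1, 2.5) partially overlaps it — only the 9.73 mm² overlap (of its 12.00 mm²) is removed, clipping the outline — 1 connected region. The outline is a single polygon with 13 vertices. Extrusion per mm of travel: 0.4 × 0.32 / (π × 0.875²) = 0.053216. Accumulating E over each segment gives final E = 3.1834.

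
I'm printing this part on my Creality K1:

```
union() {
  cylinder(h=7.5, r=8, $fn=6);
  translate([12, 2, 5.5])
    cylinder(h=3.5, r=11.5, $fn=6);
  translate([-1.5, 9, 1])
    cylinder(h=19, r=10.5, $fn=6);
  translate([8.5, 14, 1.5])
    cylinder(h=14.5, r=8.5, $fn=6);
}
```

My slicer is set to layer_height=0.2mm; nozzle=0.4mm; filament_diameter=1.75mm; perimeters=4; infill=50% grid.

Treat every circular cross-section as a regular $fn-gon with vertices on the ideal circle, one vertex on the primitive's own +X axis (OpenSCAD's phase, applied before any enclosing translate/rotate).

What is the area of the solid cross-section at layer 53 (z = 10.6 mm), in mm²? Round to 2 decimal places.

At z = 10.6 mm: the cylinder is absent (z outside [0, 7.5]); the cylinder at (12, 2) does not reach this height (z outside [5.5, 9]); the r=10.5 cylinder at (-1.5, 9) gives a regular 6-gon of circumradius 10.5 (constant along its height) (area = (6/2)·10.500²·sin(360°/6) = 286.44 mm²); the cylinder at (8.5, 14): section is a regular 6-gon, circumradius r=8.5 (area = (6/2)·8.500²·sin(360°/6) = 187.71 mm²); Taking the union: the regions partially overlap — summed areas 474.15 mm² minus the doubly-counted overlap 57.13 mm² gives 417.02 mm² — area = 417.02 mm². Overall, the cross-section is a single solid region. Net area = 417.02 mm².

417.02 mm²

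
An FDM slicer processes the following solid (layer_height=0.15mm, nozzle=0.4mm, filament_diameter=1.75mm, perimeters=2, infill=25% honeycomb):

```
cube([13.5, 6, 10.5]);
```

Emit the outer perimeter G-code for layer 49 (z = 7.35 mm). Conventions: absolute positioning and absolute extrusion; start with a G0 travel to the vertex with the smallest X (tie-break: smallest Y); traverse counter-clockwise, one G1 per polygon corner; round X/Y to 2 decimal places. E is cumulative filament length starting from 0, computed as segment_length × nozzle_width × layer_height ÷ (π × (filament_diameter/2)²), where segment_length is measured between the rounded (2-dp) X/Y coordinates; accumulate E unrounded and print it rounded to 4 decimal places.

G0 X0.00 Y0.00 Z7.35
G1 X13.50 Y0.00 E0.3368
G1 X13.50 Y6.00 E0.4864
G1 X0.00 Y6.00 E0.8232
G1 X0.00 Y0.00 E0.9729

At z = 7.35 mm: the cube (footprint 13.5×6) is included at this height. The outline is a single polygon with 4 vertices. Extrusion per mm of travel: 0.4 × 0.15 / (π × 0.875²) = 0.024945. Accumulating E over each segment gives final E = 0.9729.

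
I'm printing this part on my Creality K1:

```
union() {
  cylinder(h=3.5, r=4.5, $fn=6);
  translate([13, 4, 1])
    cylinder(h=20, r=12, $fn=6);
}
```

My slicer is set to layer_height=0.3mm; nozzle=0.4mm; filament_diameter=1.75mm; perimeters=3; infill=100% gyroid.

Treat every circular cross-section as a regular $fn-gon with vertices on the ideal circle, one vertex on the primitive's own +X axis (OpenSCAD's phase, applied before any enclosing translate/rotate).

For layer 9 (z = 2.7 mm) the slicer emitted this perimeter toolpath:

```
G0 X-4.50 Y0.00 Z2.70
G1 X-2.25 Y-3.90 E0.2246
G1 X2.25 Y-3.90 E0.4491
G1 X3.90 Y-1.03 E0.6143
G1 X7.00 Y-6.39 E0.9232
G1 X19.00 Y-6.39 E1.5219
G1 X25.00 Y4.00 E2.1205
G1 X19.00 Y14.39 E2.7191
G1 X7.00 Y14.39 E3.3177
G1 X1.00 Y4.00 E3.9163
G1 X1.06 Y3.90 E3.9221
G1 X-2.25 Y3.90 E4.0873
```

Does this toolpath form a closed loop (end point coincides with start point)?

Start point (G0): (-4.50, 0.00). End point (last G1): the path does not return to the start — open.

no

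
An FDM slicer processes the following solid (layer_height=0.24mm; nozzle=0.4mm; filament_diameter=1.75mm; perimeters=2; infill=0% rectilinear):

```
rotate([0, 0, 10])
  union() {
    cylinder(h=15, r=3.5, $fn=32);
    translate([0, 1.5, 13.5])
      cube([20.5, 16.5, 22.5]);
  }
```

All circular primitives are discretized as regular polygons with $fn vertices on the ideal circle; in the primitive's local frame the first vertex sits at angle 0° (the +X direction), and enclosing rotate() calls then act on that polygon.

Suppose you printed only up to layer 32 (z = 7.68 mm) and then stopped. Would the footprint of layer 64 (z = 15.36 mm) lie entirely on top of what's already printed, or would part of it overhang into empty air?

Compare the two slices. At z = 7.68: the cylinder: section is a regular 32-gon, circumradius r=3.5 (area = (32/2)·3.500²·sin(360°/32) = 38.24 mm²); the cube at (0, 1.5) is not intersected at this z (z outside [13.5, 36]); Merging all regions: only the r=3.5 cylinder is present, so the union is just that shape — area = 38.24 mm²; (rotated 10° about Z; rotation is an isometry so areas/perimeters/island counts are preserved). At z = 15.36: the cylinder is absent (z outside [0, 15]); the 20.5×16.5 cube at (0, 1.5) contributes its full rectangle (area 338.25 mm²); Merging all regions: only the 20.5×16.5 cube at (0, 1.5) is present, so the union is just that shape — area = 338.25 mm²; (whole slice rotated 10° about Z — lengths, areas and connectivity unchanged). Checking containment: at z = 15.36 the cross-section extends beyond the z = 7.68 cross-section by about 333.76 mm².

part overhangs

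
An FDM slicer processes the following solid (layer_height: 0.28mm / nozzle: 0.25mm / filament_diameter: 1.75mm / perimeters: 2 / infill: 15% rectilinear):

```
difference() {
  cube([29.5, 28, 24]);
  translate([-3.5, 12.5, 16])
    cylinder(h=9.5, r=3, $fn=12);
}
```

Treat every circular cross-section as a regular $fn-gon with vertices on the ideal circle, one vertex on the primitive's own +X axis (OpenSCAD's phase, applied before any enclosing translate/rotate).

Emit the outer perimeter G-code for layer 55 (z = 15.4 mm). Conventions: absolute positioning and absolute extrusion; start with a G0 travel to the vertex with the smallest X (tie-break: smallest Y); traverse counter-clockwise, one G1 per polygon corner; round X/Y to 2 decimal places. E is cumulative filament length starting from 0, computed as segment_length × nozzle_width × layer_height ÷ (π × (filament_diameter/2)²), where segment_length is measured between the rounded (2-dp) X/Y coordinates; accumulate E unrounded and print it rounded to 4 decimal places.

G0 X0.00 Y0.00 Z15.40
G1 X29.50 Y0.00 E0.8585
G1 X29.50 Y28.00 E1.6734
G1 X0.00 Y28.00 E2.5319
G1 X0.00 Y0.00 E3.3468

At z = 15.4 mm: the 29.5×28 cube contributes its full rectangle; the cylinder at (-3.5, 12.5) does not reach this height (z outside [16, 25.5]); Subtracting the remaining from the first: none of the subtracted shapes is present at this height, so the 29.5×28 cube is unchanged — 1 connected region. The outline is a single polygon with 4 vertices. Extrusion per mm of travel: 0.25 × 0.28 / (π × 0.875²) = 0.029103. Accumulating E over each segment gives final E = 3.3468.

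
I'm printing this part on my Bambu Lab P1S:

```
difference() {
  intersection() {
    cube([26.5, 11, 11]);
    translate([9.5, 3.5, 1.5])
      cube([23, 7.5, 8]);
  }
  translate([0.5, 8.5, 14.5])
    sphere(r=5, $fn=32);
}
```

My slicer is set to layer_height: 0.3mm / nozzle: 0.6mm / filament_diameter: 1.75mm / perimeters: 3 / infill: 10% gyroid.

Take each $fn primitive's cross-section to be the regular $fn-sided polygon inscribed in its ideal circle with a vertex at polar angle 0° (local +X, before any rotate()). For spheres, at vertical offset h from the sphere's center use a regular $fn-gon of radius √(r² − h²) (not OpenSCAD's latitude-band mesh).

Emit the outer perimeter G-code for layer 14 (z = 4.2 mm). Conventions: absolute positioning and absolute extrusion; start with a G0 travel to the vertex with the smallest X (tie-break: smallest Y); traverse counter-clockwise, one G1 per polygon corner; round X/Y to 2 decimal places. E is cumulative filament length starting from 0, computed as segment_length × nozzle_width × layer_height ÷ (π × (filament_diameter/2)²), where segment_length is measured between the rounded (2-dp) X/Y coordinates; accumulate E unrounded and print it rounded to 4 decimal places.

At z = 4.2 mm: the cube (footprint 26.5×11) is included at this height; the cube at (9.5, 3.5) is present — its section is the full 23×7.5 rectangle; Taking the intersection: the 23×7.5 cube at (9.5, 3.5) partially overlaps the 26.5×11 cube; clipping to the common part keeps 127.50 mm² — 1 connected region; the sphere at (0.5, 8.5) does not reach this height (|z−center|=10.300 > r=5); Taking the first minus the rest: none of the subtracted shapes is present at this height, so the result so far is unchanged — 1 connected region. The outline is a single polygon with 4 vertices. Extrusion per mm of travel: 0.6 × 0.3 / (π × 0.875²) = 0.074835. Accumulating E over each segment gives final E = 3.6669.

G0 X9.50 Y3.50 Z4.20
G1 X26.50 Y3.50 E1.2722
G1 X26.50 Y11.00 E1.8335
G1 X9.50 Y11.00 E3.1057
G1 X9.50 Y3.50 E3.6669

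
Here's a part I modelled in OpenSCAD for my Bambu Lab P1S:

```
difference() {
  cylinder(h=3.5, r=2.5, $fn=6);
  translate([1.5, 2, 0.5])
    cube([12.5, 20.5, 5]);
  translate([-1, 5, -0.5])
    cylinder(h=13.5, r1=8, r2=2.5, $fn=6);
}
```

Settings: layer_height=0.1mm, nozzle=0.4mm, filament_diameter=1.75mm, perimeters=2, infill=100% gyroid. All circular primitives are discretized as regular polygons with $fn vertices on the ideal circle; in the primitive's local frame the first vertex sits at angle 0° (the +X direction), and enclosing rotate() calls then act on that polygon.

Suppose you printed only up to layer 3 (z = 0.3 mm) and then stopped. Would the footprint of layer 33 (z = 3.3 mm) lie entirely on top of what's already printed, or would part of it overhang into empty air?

Compare the two slices. At z = 0.3: the r=2.5 cylinder gives a regular 6-gon of circumradius 2.5 (constant along its height) (area = (6/2)·2.500²·sin(360°/6) = 16.24 mm²); the cube at (1.5, 2) is absent (z outside [0.5, 5.5]); the cone at (-1, 5) (r1=8→r2=2.5) has section circumradius 7.674 here — a regular 6-gon (area = (6/2)·7.674²·sin(360°/6) = 153.00 mm²); Taking the first minus the rest: starting from the r=2.5 cylinder (16.24 mm²), the cone at (-1, 5) partially overlaps it — only the 14.78 mm² overlap (of its 153.00 mm²) is removed, clipping the outline — area = 1.45 mm². At z = 3.3: the r=2.5 cylinder contributes a regular 6-gon of circumradius 2.5 (area = (6/2)·2.500²·sin(360°/6) = 16.24 mm²); the 12.5×20.5 cube at (1.5, 2) contributes its full rectangle (area 256.25 mm²); the cone at (-1, 5): at t=0.281 of its height the radius interpolates to r₁+(r₂−r₁)t = 6.452, giving a regular 6-gon of that circumradius (area = (6/2)·6.452²·sin(360°/6) = 108.15 mm²); Subtracting the remaining from the first: starting from the r=2.5 cylinder (16.24 mm²), the 12.5×20.5 cube at (1.5, 2) misses the remaining region (no effect); the cone at (-1, 5) partially overlaps it — only the 10.86 mm² overlap (of its 108.15 mm²) is removed, clipping the outline — area = 5.38 mm². Checking containment: at z = 3.3 the cross-section extends beyond the z = 0.3 cross-section by about 3.93 mm².

part overhangs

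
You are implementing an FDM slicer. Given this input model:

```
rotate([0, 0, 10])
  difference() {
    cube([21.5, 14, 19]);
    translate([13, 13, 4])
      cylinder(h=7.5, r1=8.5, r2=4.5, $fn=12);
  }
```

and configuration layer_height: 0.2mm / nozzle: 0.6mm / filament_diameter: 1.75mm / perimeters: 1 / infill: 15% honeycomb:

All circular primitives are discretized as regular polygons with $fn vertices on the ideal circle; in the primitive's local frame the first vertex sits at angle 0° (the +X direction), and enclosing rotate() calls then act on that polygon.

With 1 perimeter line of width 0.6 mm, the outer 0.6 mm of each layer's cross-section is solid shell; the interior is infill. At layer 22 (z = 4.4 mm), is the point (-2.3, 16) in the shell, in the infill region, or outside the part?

At z = 4.4 mm: the cube (footprint 21.5×14) is included at this height; the cone at (13, 13) contributes a regular 12-gon of circumradius 8.287 (interpolated between r1=8.5 and r2=4.5 at t=0.053); Subtracting the remaining from the first: starting from the 21.5×14 cube, the cone at (13, 13) partially overlaps it — only the 119.31 mm² overlap (of its 206.01 mm²) is removed, clipping the outline — 1 connected region; (whole slice rotated 10° about Z — lengths, areas and connectivity unchanged). Overall, the cross-section is a single solid region. Undo the 10° rotation: the query point maps to (0.513, 16.156) in the un-rotated model frame. The nearest boundary edge runs (0.00, 14.00)→(4.98, 14.00); distance from the point to it = 2.16 mm. The point is not inside any of the regions above, so it lies outside the cross-section (2.16 mm from the nearest boundary).

outside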